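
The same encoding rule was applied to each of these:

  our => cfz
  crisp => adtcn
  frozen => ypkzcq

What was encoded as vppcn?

The output letters match the input read backwards, each shifted +11: our reversed is ruo. Read the word backwards and shift each letter +11.
Reversing it on vppcn: shift back: v−11=k, p−11=e, p−11=e, c−11=r, n−11=c → keerc; then reverse → creek.

creek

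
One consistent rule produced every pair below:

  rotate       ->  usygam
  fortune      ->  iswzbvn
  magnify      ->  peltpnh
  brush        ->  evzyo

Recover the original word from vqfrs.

Each letter shifts forward by (position + 3), i.e. 3, 4, 5, … — the shift grows by one for each successive letter.
Reversing it on vqfrs: v−3=s, q−4=m, f−5=a, r−6=l, s−7=l.

small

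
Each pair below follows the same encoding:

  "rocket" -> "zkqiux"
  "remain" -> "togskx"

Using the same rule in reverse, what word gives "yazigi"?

Two steps: reverse the string, then apply a Caesar shift of +6.
Reversing it on yazigi: shift back: y−6=s, a−6=u, z−6=t, i−6=c, g−6=a, i−6=c → sutcac; then reverse → cactus.

cactus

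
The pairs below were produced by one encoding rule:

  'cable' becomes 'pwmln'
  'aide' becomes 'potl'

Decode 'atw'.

lip

The output letters match the input read backwards, each shifted +11: cable reversed is elbac. Two steps: reverse the string, then apply a Caesar shift of +11.
Decoding atw: shift back: a−11=p, t−11=i, w−11=l → pil; then reverse → lip.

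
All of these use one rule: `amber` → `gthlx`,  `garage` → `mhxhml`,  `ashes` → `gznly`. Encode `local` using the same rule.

The shifts repeat in a cycle of length 2: positions 0,1,… shift by +6, +7, then the pattern repeats.
Applying it to local: l+6=r, o+7=v, c+6=i, a+7=h, l+6=r.

rvihr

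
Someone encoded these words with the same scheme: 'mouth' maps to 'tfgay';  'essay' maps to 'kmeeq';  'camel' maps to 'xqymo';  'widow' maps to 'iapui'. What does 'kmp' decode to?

Two steps: reverse the string, then apply a Caesar shift of +12.
Decoding kmp: shift back: k−12=y, m−12=a, p−12=d → yad; then reverse → day.

day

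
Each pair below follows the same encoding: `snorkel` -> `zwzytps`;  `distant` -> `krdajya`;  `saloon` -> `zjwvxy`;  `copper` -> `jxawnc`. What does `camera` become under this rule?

jjxlal

Shifts by position in snorkel: pos 0: s→z (+7), pos 1: n→w (+9), pos 2: o→z (+11), pos 3: r→y (+7), pos 4: k→t (+9), pos 5: e→p (+11) — repeating every 3. A repeating key of period 3 is used — shifts +7, +9, +11 over and over.
On camera: c+7=j, a+9=j, m+11=x, e+7=l, r+9=a, a+11=l.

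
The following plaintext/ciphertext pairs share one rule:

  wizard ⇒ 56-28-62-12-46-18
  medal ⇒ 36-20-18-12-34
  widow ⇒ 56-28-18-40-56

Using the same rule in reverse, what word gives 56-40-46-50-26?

worth

The formula is n = 2×(alphabet index, a=1) + 10.
Reversing it on 56-40-46-50-26: 56→(56−10)÷2=23=w, 40→(40−10)÷2=15=o, 46→(46−10)÷2=18=r, 50→(50−10)÷2=20=t, 26→(26−10)÷2=8=h.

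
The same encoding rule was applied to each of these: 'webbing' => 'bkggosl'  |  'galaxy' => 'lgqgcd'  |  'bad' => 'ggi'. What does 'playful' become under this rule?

Vowels shift forward by 6 and consonants shift forward by 5.
For playful: p(cons)+5=u, l(cons)+5=q, a(vowel)+6=g, y(cons)+5=d, f(cons)+5=k, u(vowel)+6=a, l(cons)+5=q.

uqgdkaq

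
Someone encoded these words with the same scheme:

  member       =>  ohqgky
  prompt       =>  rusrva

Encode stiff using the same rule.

uwmkl

Each letter shifts forward by (position + 2), i.e. 2, 3, 4, … — the shift grows by one for each successive letter.
Applying it to stiff: s+2=u, t+3=w, i+4=m, f+5=k, f+6=l.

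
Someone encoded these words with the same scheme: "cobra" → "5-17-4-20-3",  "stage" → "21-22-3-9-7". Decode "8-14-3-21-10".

flash

c is letter #3 and maps to 5: an offset of 2. Each letter is replaced by its alphabet position (a=1..z=26) + 2.
Decoding 8-14-3-21-10: 8→(8−2)÷1=6=f, 14→(14−2)÷1=12=l, 3→(3−2)÷1=1=a, 21→(21−2)÷1=19=s, 10→(10−2)÷1=8=h.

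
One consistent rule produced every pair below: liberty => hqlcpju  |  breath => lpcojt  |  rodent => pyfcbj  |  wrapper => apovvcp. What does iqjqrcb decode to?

l(11)→h(7) and i(8)→q(16) fit y≡23x+14 (mod 26); the inverse of 23 mod 26 is 17. Treating letters as 0–25, the rule is x ↦ 23x + 14 (mod 26).
Decoding iqjqrcb: i(8)→17·(8−14)≡2=c; q(16)→17·(16−14)≡8=i; j(9)→17·(9−14)≡19=t; q(16)→17·(16−14)≡8=i; r(17)→17·(17−14)≡25=z; c(2)→17·(2−14)≡4=e; b(1)→17·(1−14)≡13=n (all mod 26).

citizen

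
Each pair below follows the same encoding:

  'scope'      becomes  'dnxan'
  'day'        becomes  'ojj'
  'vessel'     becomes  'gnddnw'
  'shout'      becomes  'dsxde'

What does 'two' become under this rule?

ehx

Vowels shift forward by 9 and consonants shift forward by 11.
On two: t(cons)+11=e, w(cons)+11=h, o(vowel)+9=x.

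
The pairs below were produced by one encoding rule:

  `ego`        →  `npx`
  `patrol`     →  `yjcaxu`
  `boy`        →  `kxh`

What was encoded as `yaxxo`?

Compare letters: e→n is +9, g→p is +9, o→x is +9 — a constant shift. This is a Caesar cipher with shift 9.
Undoing it on yaxxo: y−9=p, a−9=r, x−9=o, x−9=o, o−9=f.

proof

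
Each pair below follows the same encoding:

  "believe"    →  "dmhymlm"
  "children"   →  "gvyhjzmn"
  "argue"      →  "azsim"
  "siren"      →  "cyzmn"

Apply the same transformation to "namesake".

nakmcaem

b(1)→d(3) and e(4)→m(12) fit y≡3x+0 (mod 26); the inverse of 3 mod 26 is 9. This is an affine cipher: with a=0,…,z=25, each position x becomes (3x+0) mod 26.
Applying it to namesake: n(13)→3·13+0≡13=n; a(0)→3·0+0≡0=a; m(12)→3·12+0≡10=k; e(4)→3·4+0≡12=m; s(18)→3·18+0≡2=c; a(0)→3·0+0≡0=a; k(10)→3·10+0≡4=e; e(4)→3·4+0≡12=m (all mod 26).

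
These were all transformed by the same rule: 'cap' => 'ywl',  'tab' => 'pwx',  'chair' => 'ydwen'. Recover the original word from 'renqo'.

Compare letters: c→y is +22, a→w is +22, p→l is +22 — a constant shift. Each letter is shifted forward by 22 in the alphabet (a Caesar shift of +22).
Undoing it on renqo: r−22=v, e−22=i, n−22=r, q−22=u, o−22=s.

virus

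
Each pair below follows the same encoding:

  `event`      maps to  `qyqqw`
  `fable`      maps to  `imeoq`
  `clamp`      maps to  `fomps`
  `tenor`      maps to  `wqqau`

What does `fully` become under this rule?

The shift depends on letter class: consonant v→y is +3, but vowel e→q is +12. The rule splits by letter class: vowels +12, consonants +3.
Applying it to fully: f(cons)+3=i, u(vowel)+12=g, l(cons)+3=o, l(cons)+3=o, y(cons)+3=b.

igoob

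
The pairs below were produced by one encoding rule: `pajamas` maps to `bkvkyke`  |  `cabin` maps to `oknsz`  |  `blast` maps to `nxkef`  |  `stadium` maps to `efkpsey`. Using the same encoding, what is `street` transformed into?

efdoof

The shift depends on letter class: consonant p→b is +12, but vowel a→k is +10. Two shifts are in play — +10 for a/e/i/o/u, +12 for every other letter.
On street: s(cons)+12=e, t(cons)+12=f, r(cons)+12=d, e(vowel)+10=o, e(vowel)+10=o, t(cons)+12=f.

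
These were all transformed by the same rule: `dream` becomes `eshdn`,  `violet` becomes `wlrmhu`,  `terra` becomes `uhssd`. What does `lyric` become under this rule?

Vowels shift forward by 3 and consonants shift forward by 1.
On lyric: l(cons)+1=m, y(cons)+1=z, r(cons)+1=s, i(vowel)+3=l, c(cons)+1=d.

mzsld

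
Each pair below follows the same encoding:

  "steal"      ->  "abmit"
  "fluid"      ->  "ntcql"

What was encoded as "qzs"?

This is a Caesar cipher with shift 8.
Decoding qzs: q−8=i, z−8=r, s−8=k.

irk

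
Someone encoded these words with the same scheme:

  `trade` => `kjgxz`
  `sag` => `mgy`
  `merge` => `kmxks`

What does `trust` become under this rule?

Read the word backwards and shift each letter +6.
Applying it to trust: reverse → tsurt; then shift: t+6=z, s+6=y, u+6=a, r+6=x, t+6=z.

zyaxz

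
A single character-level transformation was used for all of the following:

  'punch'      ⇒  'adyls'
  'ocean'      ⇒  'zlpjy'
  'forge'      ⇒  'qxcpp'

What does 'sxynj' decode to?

honey

Shifts by position in punch: pos 0: p→a (+11), pos 1: u→d (+9), pos 2: n→y (+11), pos 3: c→l (+9) — repeating every 2. The shifts repeat in a cycle of length 2: positions 0,1,… shift by +11, +9, then the pattern repeats.
Decoding sxynj: s−11=h, x−9=o, y−11=n, n−9=e, j−11=y.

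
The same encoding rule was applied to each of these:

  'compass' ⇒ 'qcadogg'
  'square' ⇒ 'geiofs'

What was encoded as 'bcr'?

nod

This is a Caesar cipher with shift 14.
Reversing it on bcr: b−14=n, c−14=o, r−14=d.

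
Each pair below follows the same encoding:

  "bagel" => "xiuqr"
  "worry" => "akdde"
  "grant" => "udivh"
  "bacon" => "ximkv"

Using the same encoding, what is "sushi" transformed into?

swsjy

b(1)→x(23) and a(0)→i(8) fit y≡15x+8 (mod 26); the inverse of 15 mod 26 is 7. Treating letters as 0–25, the rule is x ↦ 15x + 8 (mod 26).
For sushi: s(18)→15·18+8≡18=s; u(20)→15·20+8≡22=w; s(18)→15·18+8≡18=s; h(7)→15·7+8≡9=j; i(8)→15·8+8≡24=y (all mod 26).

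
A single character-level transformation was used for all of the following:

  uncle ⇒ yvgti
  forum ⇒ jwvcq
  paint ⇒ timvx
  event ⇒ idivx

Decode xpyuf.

It's a Vigenère-style cipher with numeric key [4,8]: position i shifts by key[i mod 2].
Undoing it on xpyuf: x−4=t, p−8=h, y−4=u, u−8=m, f−4=b.

thumb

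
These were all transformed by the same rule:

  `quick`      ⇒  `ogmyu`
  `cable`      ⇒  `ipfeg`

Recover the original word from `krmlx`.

The output letters match the input read backwards, each shifted +4: quick reversed is kciuq. Two steps: reverse the string, then apply a Caesar shift of +4.
Reversing it on krmlx: shift back: k−4=g, r−4=n, m−4=i, l−4=h, x−4=t → gniht; then reverse → thing.

thing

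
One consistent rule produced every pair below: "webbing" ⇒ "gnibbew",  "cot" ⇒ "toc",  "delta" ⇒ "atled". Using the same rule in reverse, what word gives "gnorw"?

The output letters match the input read backwards: webbing reversed is gnibbew. It's just the letters in reverse order.
Undoing it on gnorw: then reverse → wrong.

wrong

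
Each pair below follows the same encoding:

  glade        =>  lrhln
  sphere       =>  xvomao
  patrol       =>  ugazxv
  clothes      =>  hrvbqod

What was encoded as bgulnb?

wander

In glade: g→l is +5, l→r is +6, a→h is +7, d→l is +8 — the shift increases by 1 each position. The shift increases by 1 at each position, starting from +5: 5, 6, 7, ….
Undoing it on bgulnb: b−5=w, g−6=a, u−7=n, l−8=d, n−9=e, b−10=r.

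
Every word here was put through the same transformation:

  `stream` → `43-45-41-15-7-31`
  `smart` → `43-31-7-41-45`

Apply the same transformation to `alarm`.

s(#19)→43 and t(#20)→45: differences scale by 2, so n = 2·pos + 5. Each letter becomes 2×(its alphabet position, a=1..z=26) + 5.
For alarm: a=1→7, l=12→29, a=1→7, r=18→41, m=13→31.

7-29-7-41-31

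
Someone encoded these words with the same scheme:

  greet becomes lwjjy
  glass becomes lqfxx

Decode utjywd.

poetry

Compare letters: g→l is +5, r→w is +5, e→j is +5 — a constant shift. It's a constant shift of +5 (ROT5).
Reversing it on utjywd: u−5=p, t−5=o, j−5=e, y−5=t, w−5=r, d−5=y.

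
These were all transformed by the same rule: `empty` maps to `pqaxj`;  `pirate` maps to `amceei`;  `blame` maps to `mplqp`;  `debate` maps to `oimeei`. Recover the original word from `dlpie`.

sheet

Shifts by position in empty: pos 0: e→p (+11), pos 1: m→q (+4), pos 2: p→a (+11), pos 3: t→x (+4) — repeating every 2. The shifts repeat in a cycle of length 2: positions 0,1,… shift by +11, +4, then the pattern repeats.
Reversing it on dlpie: d−11=s, l−4=h, p−11=e, i−4=e, e−11=t.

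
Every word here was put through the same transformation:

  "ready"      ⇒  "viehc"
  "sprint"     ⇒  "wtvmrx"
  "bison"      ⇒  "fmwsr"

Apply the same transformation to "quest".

uyiwx

Each letter is shifted forward by 4 in the alphabet (a Caesar shift of +4).
On quest: q+4=u, u+4=y, e+4=i, s+4=w, t+4=x.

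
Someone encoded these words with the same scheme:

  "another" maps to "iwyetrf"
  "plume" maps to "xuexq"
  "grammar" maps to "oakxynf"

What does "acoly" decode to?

steam

In another: a→i is +8, n→w is +9, o→y is +10, t→e is +11 — the shift increases by 1 each position. Letter i (0-indexed) is shifted by i+8, so successive shifts are 8, 9, 10, ….
Undoing it on acoly: a−8=s, c−9=t, o−10=e, l−11=a, y−12=m.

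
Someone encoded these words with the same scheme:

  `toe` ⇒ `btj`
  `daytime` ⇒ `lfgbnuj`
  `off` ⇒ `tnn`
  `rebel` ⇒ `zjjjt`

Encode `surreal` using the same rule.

The shift depends on letter class: consonant t→b is +8, but vowel o→t is +5. The rule splits by letter class: vowels +5, consonants +8.
Applying it to surreal: s(cons)+8=a, u(vowel)+5=z, r(cons)+8=z, r(cons)+8=z, e(vowel)+5=j, a(vowel)+5=f, l(cons)+8=t.

azzzjft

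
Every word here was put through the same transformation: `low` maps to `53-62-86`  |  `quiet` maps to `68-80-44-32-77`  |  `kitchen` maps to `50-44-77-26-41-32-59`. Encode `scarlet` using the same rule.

74-26-20-71-53-32-77

l(#12)→53 and o(#15)→62: differences scale by 3, so n = 3·pos + 17. With a=1..z=26, the number is 3·pos + 17.
For scarlet: s=19→74, c=3→26, a=1→20, r=18→71, l=12→53, e=5→32, t=20→77.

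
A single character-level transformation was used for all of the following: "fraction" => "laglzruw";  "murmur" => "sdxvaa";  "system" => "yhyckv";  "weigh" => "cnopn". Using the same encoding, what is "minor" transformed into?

srtxx

Shifts by position in fraction: pos 0: f→l (+6), pos 1: r→a (+9), pos 2: a→g (+6), pos 3: c→l (+9) — repeating every 2. The shifts repeat in a cycle of length 2: positions 0,1,… shift by +6, +9, then the pattern repeats.
Applying it to minor: m+6=s, i+9=r, n+6=t, o+9=x, r+6=x.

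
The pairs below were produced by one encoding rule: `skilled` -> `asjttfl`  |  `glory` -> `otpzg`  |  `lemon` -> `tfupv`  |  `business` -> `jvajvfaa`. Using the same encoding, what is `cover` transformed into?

kpdfz

The rule splits by letter class: vowels +1, consonants +8.
For cover: c(cons)+8=k, o(vowel)+1=p, v(cons)+8=d, e(vowel)+1=f, r(cons)+8=z.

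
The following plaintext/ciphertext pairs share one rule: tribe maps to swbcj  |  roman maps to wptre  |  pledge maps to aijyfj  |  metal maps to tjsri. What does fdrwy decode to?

guard

Treating letters as 0–25, the rule is x ↦ 11x + 17 (mod 26).
Decoding fdrwy: f(5)→19·(5−17)≡6=g; d(3)→19·(3−17)≡20=u; r(17)→19·(17−17)≡0=a; w(22)→19·(22−17)≡17=r; y(24)→19·(24−17)≡3=d (all mod 26).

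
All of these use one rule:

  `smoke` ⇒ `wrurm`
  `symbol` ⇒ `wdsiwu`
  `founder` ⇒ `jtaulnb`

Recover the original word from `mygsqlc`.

In smoke: s→w is +4, m→r is +5, o→u is +6, k→r is +7 — the shift increases by 1 each position. The shift increases by 1 at each position, starting from +4: 4, 5, 6, ….
Decoding mygsqlc: m−4=i, y−5=t, g−6=a, s−7=l, q−8=i, l−9=c, c−10=s.

italics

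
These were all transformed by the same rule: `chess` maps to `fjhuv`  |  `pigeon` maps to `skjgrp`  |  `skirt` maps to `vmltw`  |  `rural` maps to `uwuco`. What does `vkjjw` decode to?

sight

Shifts by position in chess: pos 0: c→f (+3), pos 1: h→j (+2), pos 2: e→h (+3), pos 3: s→u (+2) — repeating every 2. It's a Vigenère-style cipher with numeric key [3,2]: position i shifts by key[i mod 2].
Decoding vkjjw: v−3=s, k−2=i, j−3=g, j−2=h, w−3=t.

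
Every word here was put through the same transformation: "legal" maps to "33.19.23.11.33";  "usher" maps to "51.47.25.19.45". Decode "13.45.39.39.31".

brook

l(#12)→33 and e(#5)→19: differences scale by 2, so n = 2·pos + 9. Each letter becomes 2×(its alphabet position, a=1..z=26) + 9.
Undoing it on 13.45.39.39.31: 13→(13−9)÷2=2=b, 45→(45−9)÷2=18=r, 39→(39−9)÷2=15=o, 39→(39−9)÷2=15=o, 31→(31−9)÷2=11=k.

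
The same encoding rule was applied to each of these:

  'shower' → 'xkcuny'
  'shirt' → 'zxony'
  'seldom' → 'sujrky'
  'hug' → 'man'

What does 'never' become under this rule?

Read the word backwards and shift each letter +6.
On never: reverse → reven; then shift: r+6=x, e+6=k, v+6=b, e+6=k, n+6=t.

xkbkt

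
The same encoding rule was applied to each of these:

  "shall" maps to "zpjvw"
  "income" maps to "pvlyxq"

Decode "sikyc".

labor

In shall: s→z is +7, h→p is +8, a→j is +9, l→v is +10 — the shift increases by 1 each position. Each letter shifts forward by (position + 7), i.e. 7, 8, 9, … — the shift grows by one for each successive letter.
Decoding sikyc: s−7=l, i−8=a, k−9=b, y−10=o, c−11=r.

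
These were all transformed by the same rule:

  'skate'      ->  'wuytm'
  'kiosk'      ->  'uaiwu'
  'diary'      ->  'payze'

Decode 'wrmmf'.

Each letter's alphabet position (a=0..z=25) is mapped through 23·x+24 mod 26 — an affine cipher.
Decoding wrmmf: w(22)→17·(22−24)≡18=s; r(17)→17·(17−24)≡11=l; m(12)→17·(12−24)≡4=e; m(12)→17·(12−24)≡4=e; f(5)→17·(5−24)≡15=p (all mod 26).

sleep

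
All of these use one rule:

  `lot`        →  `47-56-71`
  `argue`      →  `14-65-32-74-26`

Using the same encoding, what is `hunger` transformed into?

l(#12)→47 and o(#15)→56: differences scale by 3, so n = 3·pos + 11. With a=1..z=26, the number is 3·pos + 11.
Applying it to hunger: h=8→35, u=21→74, n=14→53, g=7→32, e=5→26, r=18→65.

35-74-53-32-26-65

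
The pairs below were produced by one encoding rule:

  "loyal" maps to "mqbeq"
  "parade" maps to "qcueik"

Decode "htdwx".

In loyal: l→m is +1, o→q is +2, y→b is +3, a→e is +4 — the shift increases by 1 each position. The shift increases by 1 at each position, starting from +1: 1, 2, 3, ….
Undoing it on htdwx: h−1=g, t−2=r, d−3=a, w−4=s, x−5=s.

grass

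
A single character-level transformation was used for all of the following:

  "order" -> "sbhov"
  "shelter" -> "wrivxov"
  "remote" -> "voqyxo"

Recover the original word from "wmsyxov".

Shifts by position in order: pos 0: o→s (+4), pos 1: r→b (+10), pos 2: d→h (+4), pos 3: e→o (+10) — repeating every 2. It's a Vigenère-style cipher with numeric key [4,10]: position i shifts by key[i mod 2].
Reversing it on wmsyxov: w−4=s, m−10=c, s−4=o, y−10=o, x−4=t, o−10=e, v−4=r.

scooter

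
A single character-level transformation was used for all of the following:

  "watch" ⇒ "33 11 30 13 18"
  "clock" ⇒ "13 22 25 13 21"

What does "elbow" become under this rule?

15 22 12 25 33

w is letter #23 and maps to 33: an offset of 10. Letters become their 1-based position plus 10 (so a→11, b→12, …).
For elbow: e=5→15, l=12→22, b=2→12, o=15→25, w=23→33.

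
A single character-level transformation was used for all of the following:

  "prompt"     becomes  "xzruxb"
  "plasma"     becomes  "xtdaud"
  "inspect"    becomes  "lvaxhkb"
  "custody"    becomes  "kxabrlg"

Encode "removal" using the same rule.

zhurddt

The shift depends on letter class: consonant p→x is +8, but vowel o→r is +3. Two shifts are in play — +3 for a/e/i/o/u, +8 for every other letter.
On removal: r(cons)+8=z, e(vowel)+3=h, m(cons)+8=u, o(vowel)+3=r, v(cons)+8=d, a(vowel)+3=d, l(cons)+8=t.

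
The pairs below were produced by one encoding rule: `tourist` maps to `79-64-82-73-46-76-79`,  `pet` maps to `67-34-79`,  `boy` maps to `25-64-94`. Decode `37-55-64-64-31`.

t(#20)→79 and o(#15)→64: differences scale by 3, so n = 3·pos + 19. Each letter becomes 3×(its alphabet position, a=1..z=26) + 19.
Reversing it on 37-55-64-64-31: 37→(37−19)÷3=6=f, 55→(55−19)÷3=12=l, 64→(64−19)÷3=15=o, 64→(64−19)÷3=15=o, 31→(31−19)÷3=4=d.

flood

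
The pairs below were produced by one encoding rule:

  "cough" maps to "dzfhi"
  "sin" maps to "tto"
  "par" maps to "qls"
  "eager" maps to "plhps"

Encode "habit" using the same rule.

ilctu

The rule splits by letter class: vowels +11, consonants +1.
For habit: h(cons)+1=i, a(vowel)+11=l, b(cons)+1=c, i(vowel)+11=t, t(cons)+1=u.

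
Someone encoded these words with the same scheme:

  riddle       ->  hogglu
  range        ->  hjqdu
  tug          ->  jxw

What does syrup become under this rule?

sxubv

The output letters match the input read backwards, each shifted +3: riddle reversed is elddir. Read the word backwards and shift each letter +3.
Applying it to syrup: reverse → purys; then shift: p+3=s, u+3=x, r+3=u, y+3=b, s+3=v.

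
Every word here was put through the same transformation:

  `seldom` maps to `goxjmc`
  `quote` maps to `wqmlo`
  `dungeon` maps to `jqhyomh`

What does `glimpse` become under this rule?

s(18)→g(6) and e(4)→o(14) fit y≡5x+20 (mod 26); the inverse of 5 mod 26 is 21. Treating letters as 0–25, the rule is x ↦ 5x + 20 (mod 26).
For glimpse: g(6)→5·6+20≡24=y; l(11)→5·11+20≡23=x; i(8)→5·8+20≡8=i; m(12)→5·12+20≡2=c; p(15)→5·15+20≡17=r; s(18)→5·18+20≡6=g; e(4)→5·4+20≡14=o (all mod 26).

yxicrgo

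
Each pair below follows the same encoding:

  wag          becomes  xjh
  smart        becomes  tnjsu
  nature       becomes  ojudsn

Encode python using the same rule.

qzuixo

The shift depends on letter class: consonant w→x is +1, but vowel a→j is +9. Vowels shift forward by 9 and consonants shift forward by 1.
Applying it to python: p(cons)+1=q, y(cons)+1=z, t(cons)+1=u, h(cons)+1=i, o(vowel)+9=x, n(cons)+1=o.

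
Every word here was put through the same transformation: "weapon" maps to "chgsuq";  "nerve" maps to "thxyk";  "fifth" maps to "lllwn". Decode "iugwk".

A repeating key of period 2 is used — shifts +6, +3 over and over.
Reversing it on iugwk: i−6=c, u−3=r, g−6=a, w−3=t, k−6=e.

crate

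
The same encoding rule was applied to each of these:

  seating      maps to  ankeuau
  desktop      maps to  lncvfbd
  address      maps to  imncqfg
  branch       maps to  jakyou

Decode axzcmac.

In seating: s→a is +8, e→n is +9, a→k is +10, t→e is +11 — the shift increases by 1 each position. Letter i (0-indexed) is shifted by i+8, so successive shifts are 8, 9, 10, ….
Decoding axzcmac: a−8=s, x−9=o, z−10=p, c−11=r, m−12=a, a−13=n, c−14=o.

soprano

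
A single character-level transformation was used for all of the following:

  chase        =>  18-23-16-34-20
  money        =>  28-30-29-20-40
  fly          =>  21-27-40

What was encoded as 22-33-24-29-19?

grind

Letters become their 1-based position plus 15 (so a→16, b→17, …).
Decoding 22-33-24-29-19: 22→(22−15)÷1=7=g, 33→(33−15)÷1=18=r, 24→(24−15)÷1=9=i, 29→(29−15)÷1=14=n, 19→(19−15)÷1=4=d.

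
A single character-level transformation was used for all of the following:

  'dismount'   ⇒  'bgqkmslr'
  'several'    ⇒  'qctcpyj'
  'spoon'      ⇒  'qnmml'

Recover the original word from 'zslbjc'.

bundle

Compare letters: d→b is +24, i→g is +24, s→q is +24 — a constant shift. It's a constant shift of +24 (ROT24).
Decoding zslbjc: z−24=b, s−24=u, l−24=n, b−24=d, j−24=l, c−24=e.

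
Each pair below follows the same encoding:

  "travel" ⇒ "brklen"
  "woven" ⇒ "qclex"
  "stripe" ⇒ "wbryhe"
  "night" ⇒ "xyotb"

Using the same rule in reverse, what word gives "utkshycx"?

Treating letters as 0–25, the rule is x ↦ 5x + 10 (mod 26).
Undoing it on utkshycx: u(20)→21·(20−10)≡2=c; t(19)→21·(19−10)≡7=h; k(10)→21·(10−10)≡0=a; s(18)→21·(18−10)≡12=m; h(7)→21·(7−10)≡15=p; y(24)→21·(24−10)≡8=i; c(2)→21·(2−10)≡14=o; x(23)→21·(23−10)≡13=n (all mod 26).

champion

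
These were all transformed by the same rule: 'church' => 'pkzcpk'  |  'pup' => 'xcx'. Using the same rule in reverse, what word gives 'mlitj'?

blade

The output letters match the input read backwards, each shifted +8: church reversed is hcruhc. Read the word backwards and shift each letter +8.
Reversing it on mlitj: shift back: m−8=e, l−8=d, i−8=a, t−8=l, j−8=b → edalb; then reverse → blade.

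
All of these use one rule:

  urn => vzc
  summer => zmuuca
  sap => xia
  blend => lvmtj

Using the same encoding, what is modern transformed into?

Read the word backwards and shift each letter +8.
For modern: reverse → nredom; then shift: n+8=v, r+8=z, e+8=m, d+8=l, o+8=w, m+8=u.

vzmlwu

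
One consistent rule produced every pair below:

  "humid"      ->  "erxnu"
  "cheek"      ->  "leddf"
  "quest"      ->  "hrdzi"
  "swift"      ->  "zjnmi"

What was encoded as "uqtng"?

drain

h(7)→e(4) and u(20)→r(17) fit y≡9x+19 (mod 26); the inverse of 9 mod 26 is 3. This is an affine cipher: with a=0,…,z=25, each position x becomes (9x+19) mod 26.
Decoding uqtng: u(20)→3·(20−19)≡3=d; q(16)→3·(16−19)≡17=r; t(19)→3·(19−19)≡0=a; n(13)→3·(13−19)≡8=i; g(6)→3·(6−19)≡13=n (all mod 26).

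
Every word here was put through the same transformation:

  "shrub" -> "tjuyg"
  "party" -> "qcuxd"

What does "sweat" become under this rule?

tyhey

In shrub: s→t is +1, h→j is +2, r→u is +3, u→y is +4 — the shift increases by 1 each position. Letter i (0-indexed) is shifted by i+1, so successive shifts are 1, 2, 3, ….
Applying it to sweat: s+1=t, w+2=y, e+3=h, a+4=e, t+5=y.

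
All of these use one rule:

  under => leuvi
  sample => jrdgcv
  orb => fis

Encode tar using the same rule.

kri

Every letter moves 17 places later in the alphabet, wrapping around z→a.
Applying it to tar: t+17=k, a+17=r, r+17=i.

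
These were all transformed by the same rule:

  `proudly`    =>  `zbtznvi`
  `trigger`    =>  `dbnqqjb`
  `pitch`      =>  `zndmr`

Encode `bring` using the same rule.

lbnxq

The shift depends on letter class: consonant p→z is +10, but vowel o→t is +5. Two shifts are in play — +5 for a/e/i/o/u, +10 for every other letter.
Applying it to bring: b(cons)+10=l, r(cons)+10=b, i(vowel)+5=n, n(cons)+10=x, g(cons)+10=q.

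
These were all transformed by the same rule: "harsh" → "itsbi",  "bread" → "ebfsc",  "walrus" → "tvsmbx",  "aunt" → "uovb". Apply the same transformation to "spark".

lsbqt

Two steps: reverse the string, then apply a Caesar shift of +1.
On spark: reverse → kraps; then shift: k+1=l, r+1=s, a+1=b, p+1=q, s+1=t.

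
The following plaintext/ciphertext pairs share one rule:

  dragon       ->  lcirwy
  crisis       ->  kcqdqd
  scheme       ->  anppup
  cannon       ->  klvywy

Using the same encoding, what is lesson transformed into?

Shifts by position in dragon: pos 0: d→l (+8), pos 1: r→c (+11), pos 2: a→i (+8), pos 3: g→r (+11) — repeating every 2. It's a Vigenère-style cipher with numeric key [8,11]: position i shifts by key[i mod 2].
For lesson: l+8=t, e+11=p, s+8=a, s+11=d, o+8=w, n+11=y.

tpadwy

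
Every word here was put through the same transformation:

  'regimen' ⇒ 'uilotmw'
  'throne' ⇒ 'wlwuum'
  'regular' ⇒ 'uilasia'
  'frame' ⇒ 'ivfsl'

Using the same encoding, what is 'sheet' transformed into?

vljka

In regimen: r→u is +3, e→i is +4, g→l is +5, i→o is +6 — the shift increases by 1 each position. Letter i (0-indexed) is shifted by i+3, so successive shifts are 3, 4, 5, ….
On sheet: s+3=v, h+4=l, e+5=j, e+6=k, t+7=a.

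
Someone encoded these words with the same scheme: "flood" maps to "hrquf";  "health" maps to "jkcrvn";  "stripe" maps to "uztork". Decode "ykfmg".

wedge

Shifts by position in flood: pos 0: f→h (+2), pos 1: l→r (+6), pos 2: o→q (+2), pos 3: o→u (+6) — repeating every 2. The shifts repeat in a cycle of length 2: positions 0,1,… shift by +2, +6, then the pattern repeats.
Decoding ykfmg: y−2=w, k−6=e, f−2=d, m−6=g, g−2=e.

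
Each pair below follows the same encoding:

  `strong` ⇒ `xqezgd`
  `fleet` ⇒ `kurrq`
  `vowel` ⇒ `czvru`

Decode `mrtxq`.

This is an affine cipher: with a=0,…,z=25, each position x becomes (19x+19) mod 26.
Decoding mrtxq: m(12)→11·(12−19)≡1=b; r(17)→11·(17−19)≡4=e; t(19)→11·(19−19)≡0=a; x(23)→11·(23−19)≡18=s; q(16)→11·(16−19)≡19=t (all mod 26).

beast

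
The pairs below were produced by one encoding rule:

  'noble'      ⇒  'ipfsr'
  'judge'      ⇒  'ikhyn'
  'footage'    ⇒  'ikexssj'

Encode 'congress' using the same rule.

Two steps: reverse the string, then apply a Caesar shift of +4.
On congress: reverse → ssergnoc; then shift: s+4=w, s+4=w, e+4=i, r+4=v, g+4=k, n+4=r, o+4=s, c+4=g.

wwivkrsg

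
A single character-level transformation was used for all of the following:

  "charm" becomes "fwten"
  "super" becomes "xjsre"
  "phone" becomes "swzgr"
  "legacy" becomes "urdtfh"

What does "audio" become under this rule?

tjypz

c(2)→f(5) and h(7)→w(22) fit y≡19x+19 (mod 26); the inverse of 19 mod 26 is 11. Treating letters as 0–25, the rule is x ↦ 19x + 19 (mod 26).
Applying it to audio: a(0)→19·0+19≡19=t; u(20)→19·20+19≡9=j; d(3)→19·3+19≡24=y; i(8)→19·8+19≡15=p; o(14)→19·14+19≡25=z (all mod 26).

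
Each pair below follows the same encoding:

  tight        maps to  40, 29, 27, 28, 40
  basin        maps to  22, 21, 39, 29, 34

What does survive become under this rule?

39, 41, 38, 42, 29, 42, 25

Each letter is replaced by its alphabet position (a=1..z=26) + 20.
Applying it to survive: s=19→39, u=21→41, r=18→38, v=22→42, i=9→29, v=22→42, e=5→25.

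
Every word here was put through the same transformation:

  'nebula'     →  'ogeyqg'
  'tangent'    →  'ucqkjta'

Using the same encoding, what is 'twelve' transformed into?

Letter i (0-indexed) is shifted by i+1, so successive shifts are 1, 2, 3, ….
Applying it to twelve: t+1=u, w+2=y, e+3=h, l+4=p, v+5=a, e+6=k.

uyhpak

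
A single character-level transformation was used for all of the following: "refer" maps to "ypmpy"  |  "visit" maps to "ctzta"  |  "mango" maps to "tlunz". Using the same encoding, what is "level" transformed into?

Two shifts are in play — +11 for a/e/i/o/u, +7 for every other letter.
For level: l(cons)+7=s, e(vowel)+11=p, v(cons)+7=c, e(vowel)+11=p, l(cons)+7=s.

spcps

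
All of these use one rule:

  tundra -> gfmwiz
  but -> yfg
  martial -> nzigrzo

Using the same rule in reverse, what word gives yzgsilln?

Letters are reflected about the middle of the alphabet (position → 25−position): Atbash.
Decoding yzgsilln: y↔b, z↔a, g↔t, s↔h, i↔r, l↔o, l↔o, n↔m.

bathroom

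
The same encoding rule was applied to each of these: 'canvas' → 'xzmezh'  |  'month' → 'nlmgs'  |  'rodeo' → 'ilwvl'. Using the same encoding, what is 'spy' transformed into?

hkb

Each pair mirrors across the alphabet (c↔x, a↔z, n↔m): positions sum to 25. Each letter is replaced by its mirror in the alphabet: a↔z, b↔y, c↔x, and so on (the Atbash cipher).
On spy: s↔h, p↔k, y↔b.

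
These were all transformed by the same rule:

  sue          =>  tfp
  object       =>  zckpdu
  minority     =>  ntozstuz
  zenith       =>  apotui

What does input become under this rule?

toqfu

The shift depends on letter class: consonant s→t is +1, but vowel u→f is +11. Two shifts are in play — +11 for a/e/i/o/u, +1 for every other letter.
For input: i(vowel)+11=t, n(cons)+1=o, p(cons)+1=q, u(vowel)+11=f, t(cons)+1=u.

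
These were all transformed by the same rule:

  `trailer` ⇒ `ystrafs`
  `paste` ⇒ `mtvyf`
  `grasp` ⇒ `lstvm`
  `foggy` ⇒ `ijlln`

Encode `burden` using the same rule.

wbscfg

t(19)→y(24) and r(17)→s(18) fit y≡3x+19 (mod 26); the inverse of 3 mod 26 is 9. Treating letters as 0–25, the rule is x ↦ 3x + 19 (mod 26).
For burden: b(1)→3·1+19≡22=w; u(20)→3·20+19≡1=b; r(17)→3·17+19≡18=s; d(3)→3·3+19≡2=c; e(4)→3·4+19≡5=f; n(13)→3·13+19≡6=g (all mod 26).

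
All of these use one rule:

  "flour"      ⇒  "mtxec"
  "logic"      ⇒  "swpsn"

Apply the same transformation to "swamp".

In flour: f→m is +7, l→t is +8, o→x is +9, u→e is +10 — the shift increases by 1 each position. Each letter shifts forward by (position + 7), i.e. 7, 8, 9, … — the shift grows by one for each successive letter.
Applying it to swamp: s+7=z, w+8=e, a+9=j, m+10=w, p+11=a.

zejwa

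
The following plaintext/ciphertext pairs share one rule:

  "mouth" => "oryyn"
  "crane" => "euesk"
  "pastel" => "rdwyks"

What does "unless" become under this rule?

wqpjyz

In mouth: m→o is +2, o→r is +3, u→y is +4, t→y is +5 — the shift increases by 1 each position. Letter i (0-indexed) is shifted by i+2, so successive shifts are 2, 3, 4, ….
Applying it to unless: u+2=w, n+3=q, l+4=p, e+5=j, s+6=y, s+7=z.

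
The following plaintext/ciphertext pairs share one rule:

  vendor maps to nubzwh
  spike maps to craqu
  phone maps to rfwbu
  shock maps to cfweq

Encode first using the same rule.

pahcx

v(21)→n(13) and e(4)→u(20) fit y≡21x+14 (mod 26); the inverse of 21 mod 26 is 5. This is an affine cipher: with a=0,…,z=25, each position x becomes (21x+14) mod 26.
For first: f(5)→21·5+14≡15=p; i(8)→21·8+14≡0=a; r(17)→21·17+14≡7=h; s(18)→21·18+14≡2=c; t(19)→21·19+14≡23=x (all mod 26).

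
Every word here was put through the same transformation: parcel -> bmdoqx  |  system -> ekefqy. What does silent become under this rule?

euxqzf

Compare letters: p→b is +12, a→m is +12, r→d is +12 — a constant shift. Every letter moves 12 places later in the alphabet, wrapping around z→a.
Applying it to silent: s+12=e, i+12=u, l+12=x, e+12=q, n+12=z, t+12=f.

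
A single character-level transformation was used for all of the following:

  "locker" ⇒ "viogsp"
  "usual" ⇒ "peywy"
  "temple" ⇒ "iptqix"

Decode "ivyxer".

nature

The output letters match the input read backwards, each shifted +4: locker reversed is rekcol. Two steps: reverse the string, then apply a Caesar shift of +4.
Undoing it on ivyxer: shift back: i−4=e, v−4=r, y−4=u, x−4=t, e−4=a, r−4=n → erutan; then reverse → nature.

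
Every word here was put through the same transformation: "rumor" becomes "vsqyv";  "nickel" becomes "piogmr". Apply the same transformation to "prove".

izsvt

The output letters match the input read backwards, each shifted +4: rumor reversed is romur. Read the word backwards and shift each letter +4.
On prove: reverse → evorp; then shift: e+4=i, v+4=z, o+4=s, r+4=v, p+4=t.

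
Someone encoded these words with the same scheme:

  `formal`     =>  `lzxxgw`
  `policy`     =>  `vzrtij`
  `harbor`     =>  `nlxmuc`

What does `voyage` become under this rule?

Shifts by position in formal: pos 0: f→l (+6), pos 1: o→z (+11), pos 2: r→x (+6), pos 3: m→x (+11) — repeating every 2. A repeating key of period 2 is used — shifts +6, +11 over and over.
For voyage: v+6=b, o+11=z, y+6=e, a+11=l, g+6=m, e+11=p.

bzelmp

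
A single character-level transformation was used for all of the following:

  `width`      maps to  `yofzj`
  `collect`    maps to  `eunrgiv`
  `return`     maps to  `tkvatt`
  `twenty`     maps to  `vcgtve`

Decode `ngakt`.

layer

Shifts by position in width: pos 0: w→y (+2), pos 1: i→o (+6), pos 2: d→f (+2), pos 3: t→z (+6) — repeating every 2. A repeating key of period 2 is used — shifts +2, +6 over and over.
Reversing it on ngakt: n−2=l, g−6=a, a−2=y, k−6=e, t−2=r.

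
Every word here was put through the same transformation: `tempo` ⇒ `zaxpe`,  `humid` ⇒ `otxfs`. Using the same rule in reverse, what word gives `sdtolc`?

Read the word backwards and shift each letter +11.
Reversing it on sdtolc: shift back: s−11=h, d−11=s, t−11=i, o−11=d, l−11=a, c−11=r → hsidar; then reverse → radish.

radish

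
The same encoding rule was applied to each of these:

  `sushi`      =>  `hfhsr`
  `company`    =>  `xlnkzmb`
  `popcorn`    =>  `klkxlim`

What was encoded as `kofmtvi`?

plunger

Each pair mirrors across the alphabet (s↔h, u↔f, s↔h): positions sum to 25. Each letter is replaced by its mirror in the alphabet: a↔z, b↔y, c↔x, and so on (the Atbash cipher).
Undoing it on kofmtvi: k↔p, o↔l, f↔u, m↔n, t↔g, v↔e, i↔r.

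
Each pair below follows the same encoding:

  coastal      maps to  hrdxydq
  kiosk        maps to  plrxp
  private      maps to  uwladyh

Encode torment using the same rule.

yrwrhsy

The shift depends on letter class: consonant c→h is +5, but vowel o→r is +3. Vowels shift forward by 3 and consonants shift forward by 5.
On torment: t(cons)+5=y, o(vowel)+3=r, r(cons)+5=w, m(cons)+5=r, e(vowel)+3=h, n(cons)+5=s, t(cons)+5=y.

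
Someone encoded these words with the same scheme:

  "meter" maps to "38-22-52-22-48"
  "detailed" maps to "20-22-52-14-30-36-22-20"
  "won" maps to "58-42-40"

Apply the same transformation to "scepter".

m(#13)→38 and e(#5)→22: differences scale by 2, so n = 2·pos + 12. Each letter becomes 2×(its alphabet position, a=1..z=26) + 12.
On scepter: s=19→50, c=3→18, e=5→22, p=16→44, t=20→52, e=5→22, r=18→48.

50-18-22-44-52-22-48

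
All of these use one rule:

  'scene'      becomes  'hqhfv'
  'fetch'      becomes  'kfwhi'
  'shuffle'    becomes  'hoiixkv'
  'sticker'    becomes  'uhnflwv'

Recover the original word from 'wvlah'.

exist

The output letters match the input read backwards, each shifted +3: scene reversed is enecs. Two steps: reverse the string, then apply a Caesar shift of +3.
Reversing it on wvlah: shift back: w−3=t, v−3=s, l−3=i, a−3=x, h−3=e → tsixe; then reverse → exist.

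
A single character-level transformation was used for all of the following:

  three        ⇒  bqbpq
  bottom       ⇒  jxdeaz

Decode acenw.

In three: t→b is +8, h→q is +9, r→b is +10, e→p is +11 — the shift increases by 1 each position. Each letter shifts forward by (position + 8), i.e. 8, 9, 10, … — the shift grows by one for each successive letter.
Reversing it on acenw: a−8=s, c−9=t, e−10=u, n−11=c, w−12=k.

stuck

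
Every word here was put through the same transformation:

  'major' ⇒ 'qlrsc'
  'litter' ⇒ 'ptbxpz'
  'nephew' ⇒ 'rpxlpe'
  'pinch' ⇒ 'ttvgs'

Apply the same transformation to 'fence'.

Shifts by position in major: pos 0: m→q (+4), pos 1: a→l (+11), pos 2: j→r (+8), pos 3: o→s (+4), pos 4: r→c (+11) — repeating every 3. A repeating key of period 3 is used — shifts +4, +11, +8 over and over.
On fence: f+4=j, e+11=p, n+8=v, c+4=g, e+11=p.

jpvgp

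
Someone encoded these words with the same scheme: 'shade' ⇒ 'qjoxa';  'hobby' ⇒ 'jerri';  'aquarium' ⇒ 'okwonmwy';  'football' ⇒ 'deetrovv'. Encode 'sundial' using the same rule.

Treating letters as 0–25, the rule is x ↦ 3x + 14 (mod 26).
On sundial: s(18)→3·18+14≡16=q; u(20)→3·20+14≡22=w; n(13)→3·13+14≡1=b; d(3)→3·3+14≡23=x; i(8)→3·8+14≡12=m; a(0)→3·0+14≡14=o; l(11)→3·11+14≡21=v (all mod 26).

qwbxmov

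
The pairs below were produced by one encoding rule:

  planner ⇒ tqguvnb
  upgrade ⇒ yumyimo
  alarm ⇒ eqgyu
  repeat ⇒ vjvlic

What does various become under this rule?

zfxpwdc

Letter i (0-indexed) is shifted by i+4, so successive shifts are 4, 5, 6, ….
On various: v+4=z, a+5=f, r+6=x, i+7=p, o+8=w, u+9=d, s+10=c.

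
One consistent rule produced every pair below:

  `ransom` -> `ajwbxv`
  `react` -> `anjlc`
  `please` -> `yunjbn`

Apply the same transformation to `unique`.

Compare letters: r→a is +9, a→j is +9, n→w is +9 — a constant shift. Every letter moves 9 places later in the alphabet, wrapping around z→a.
For unique: u+9=d, n+9=w, i+9=r, q+9=z, u+9=d, e+9=n.

dwrzdn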